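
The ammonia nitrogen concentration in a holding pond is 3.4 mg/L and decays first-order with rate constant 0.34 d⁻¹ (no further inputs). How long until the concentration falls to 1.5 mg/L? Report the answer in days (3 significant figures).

2.41 d

t = ln(C₀/C)/k = ln(3.4/1.5)/0.34 = 0.8183/0.34 = 2.407 d.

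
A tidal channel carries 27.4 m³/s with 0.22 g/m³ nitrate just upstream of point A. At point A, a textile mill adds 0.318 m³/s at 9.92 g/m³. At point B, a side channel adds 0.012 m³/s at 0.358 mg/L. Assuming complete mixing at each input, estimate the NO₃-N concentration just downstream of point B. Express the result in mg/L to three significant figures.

After input A: C = (27.4·0.22 + 0.318·9.92) / 27.72 = 0.3313 mg/L.
After input B: C = (27.72·0.3313 + 0.012·0.358) / 27.73 = 0.3313 mg/L.

0.331 mg/L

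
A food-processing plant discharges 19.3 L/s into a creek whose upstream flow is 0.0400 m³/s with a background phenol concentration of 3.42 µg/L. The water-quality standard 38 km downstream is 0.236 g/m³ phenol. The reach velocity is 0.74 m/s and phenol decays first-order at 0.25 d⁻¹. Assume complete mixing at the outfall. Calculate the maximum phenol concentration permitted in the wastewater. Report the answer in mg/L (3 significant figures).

19.3 L/s = 0.0193 m³/s.
3.42 µg/L = 0.00342 mg/L.
Travel time to the compliance point: t = 3.8e+04/0.74 = 5.135e+04 s = 0.5943 d; decay factor exp(−0.25·0.5943) = 0.8619.
So the concentration just after mixing may be at most 0.236/0.8619 = 0.2738 mg/L.
Mass balance: 0.2738·0.0593 = 0.0193·Cₑ + 0.04·0.00342.
Cₑ = (0.01624 − 0.0001368) / 0.0193 = 0.8342 mg/L.

0.834 mg/L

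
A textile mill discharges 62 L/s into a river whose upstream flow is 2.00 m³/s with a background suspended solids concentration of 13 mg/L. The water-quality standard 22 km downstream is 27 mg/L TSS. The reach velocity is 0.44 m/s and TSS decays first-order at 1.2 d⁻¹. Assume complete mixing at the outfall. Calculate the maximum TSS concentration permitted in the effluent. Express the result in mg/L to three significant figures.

1380 mg/L

62 L/s = 0.062 m³/s.
Travel time to the compliance point: t = 2.2e+04/0.44 = 5e+04 s = 0.5787 d; decay factor exp(−1.2·0.5787) = 0.4994.
So the concentration just after mixing may be at most 27/0.4994 = 54.07 mg/L.
Mass balance: 54.07·2.062 = 0.062·Cₑ + 2·13.
Cₑ = (111.5 − 26) / 0.062 = 1379 mg/L.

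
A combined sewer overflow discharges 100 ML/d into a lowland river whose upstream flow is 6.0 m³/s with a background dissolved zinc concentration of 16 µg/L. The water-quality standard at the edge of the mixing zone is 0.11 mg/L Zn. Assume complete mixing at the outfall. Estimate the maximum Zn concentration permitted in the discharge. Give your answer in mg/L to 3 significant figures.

100 ML/d = 1.157 m³/s.
16 µg/L = 0.016 mg/L.
Mass balance: 0.11·7.157 = 1.157·Cₑ + 6·0.016.
Cₑ = (0.7873 − 0.096) / 1.157 = 0.5973 mg/L.

0.597 mg/L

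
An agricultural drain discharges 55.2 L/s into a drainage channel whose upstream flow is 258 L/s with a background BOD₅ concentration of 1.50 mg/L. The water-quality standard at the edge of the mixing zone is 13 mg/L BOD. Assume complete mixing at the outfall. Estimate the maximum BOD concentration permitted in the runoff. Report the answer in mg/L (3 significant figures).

55.2 L/s = 0.0552 m³/s.
258 L/s = 0.258 m³/s.
Mass balance: 13·0.3132 = 0.0552·Cₑ + 0.258·1.5.
Cₑ = (4.072 − 0.387) / 0.0552 = 66.75 mg/L.

66.8 mg/L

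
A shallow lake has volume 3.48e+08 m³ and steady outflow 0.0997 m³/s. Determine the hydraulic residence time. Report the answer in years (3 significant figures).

Q = 0.0997 m³/s × 3.156e+07 s/yr = 3.146e+06 m³/yr.
Hydraulic residence time τ = V/Q = 3.48e+08/3.146e+06 = 110.6 yr.

111 yr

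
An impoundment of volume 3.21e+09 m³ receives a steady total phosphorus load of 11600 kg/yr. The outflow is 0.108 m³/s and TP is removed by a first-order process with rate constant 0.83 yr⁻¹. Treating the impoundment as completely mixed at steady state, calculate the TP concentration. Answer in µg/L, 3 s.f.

Outflow Q = 0.108 m³/s × 3.156e+07 s/yr = 3.408e+06 m³/yr.
Steady-state CSTR mass balance: W = Q·C + k·V·C, so C = W/(Q + kV).
Q + kV = 3.408e+06 + 0.83·3.21e+09 = 2.668e+09 m³/yr.
C = 11600/2.668e+09 = 4.348e-06 kg/m³ = 0.004348 mg/L = 4.348 µg/L.

4.35 µg/L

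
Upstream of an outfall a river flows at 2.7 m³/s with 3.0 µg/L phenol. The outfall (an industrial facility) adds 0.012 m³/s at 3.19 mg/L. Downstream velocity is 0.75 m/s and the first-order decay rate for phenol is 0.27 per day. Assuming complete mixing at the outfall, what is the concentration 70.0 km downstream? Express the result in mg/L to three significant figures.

3.0 µg/L = 0.003 mg/L.
After complete mixing, C₀ = (0.012·3.19 + 2.7·0.003) / 2.712 = 0.0171 mg/L.
Travel time t = 7e+04 m / 0.75 m/s = 9.333e+04 s = 1.08 d.
C = 0.0171·exp(−0.27·1.08) = 0.0171·0.747 = 0.01278 mg/L.

0.0128 mg/L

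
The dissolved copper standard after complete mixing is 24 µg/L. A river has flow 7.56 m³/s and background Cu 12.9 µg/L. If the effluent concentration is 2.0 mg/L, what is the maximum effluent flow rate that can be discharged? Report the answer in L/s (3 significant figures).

12.9 µg/L = 0.0129 mg/L.
24 µg/L = 0.024 mg/L.
Mass balance at complete mixing: C_std·(Q_w + Q_r) = Q_w·C_e + Q_r·C_b.
Rearranging, Q_w = Q_r·(C_std − C_b)/(C_e − C_std) = 7.56·(0.024 − 0.0129) / (2 − 0.024) = 0.04247 m³/s.
= 42.47 L/s.

42.5 L/s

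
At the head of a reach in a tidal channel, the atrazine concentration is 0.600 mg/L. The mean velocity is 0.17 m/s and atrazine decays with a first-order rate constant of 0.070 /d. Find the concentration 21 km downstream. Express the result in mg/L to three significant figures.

0.543 mg/L

Travel time t = 21 km / 0.17 m/s = 2.1e+04/0.17 = 1.235e+05 s = 1.43 d.
First-order decay: C = 0.600·exp(−0.070·1.43) = 0.600·0.9048 = 0.5429 mg/L.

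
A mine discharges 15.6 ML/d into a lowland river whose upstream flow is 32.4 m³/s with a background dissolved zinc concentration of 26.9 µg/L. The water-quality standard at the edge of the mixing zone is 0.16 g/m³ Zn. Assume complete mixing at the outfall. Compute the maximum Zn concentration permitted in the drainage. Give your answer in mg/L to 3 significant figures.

15.6 ML/d = 0.1806 m³/s.
26.9 µg/L = 0.0269 mg/L.
Mass balance: 0.16·32.58 = 0.1806·Cₑ + 32.4·0.0269.
Cₑ = (5.213 − 0.8716) / 0.1806 = 24.04 mg/L.

24.0 mg/L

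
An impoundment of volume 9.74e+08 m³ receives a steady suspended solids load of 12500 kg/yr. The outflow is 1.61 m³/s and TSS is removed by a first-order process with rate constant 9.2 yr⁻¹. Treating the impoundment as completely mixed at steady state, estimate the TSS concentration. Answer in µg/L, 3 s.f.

Outflow Q = 1.61 m³/s × 3.156e+07 s/yr = 5.081e+07 m³/yr.
Steady-state CSTR mass balance: W = Q·C + k·V·C, so C = W/(Q + kV).
Q + kV = 5.081e+07 + 9.2·9.74e+08 = 9.012e+09 m³/yr.
C = 12500/9.012e+09 = 1.387e-06 kg/m³ = 0.001387 mg/L = 1.387 µg/L.

1.39 µg/L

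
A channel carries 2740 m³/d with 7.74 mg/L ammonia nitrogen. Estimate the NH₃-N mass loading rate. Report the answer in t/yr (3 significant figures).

7.75 t/yr

2740 m³/d = 0.03171 m³/s.
Mass flux = Q·C = 0.03171 m³/s × 7.74 g/m³ = 0.2455 g/s.
= 0.2455 g/s × 31.56 = 7.746 t/yr.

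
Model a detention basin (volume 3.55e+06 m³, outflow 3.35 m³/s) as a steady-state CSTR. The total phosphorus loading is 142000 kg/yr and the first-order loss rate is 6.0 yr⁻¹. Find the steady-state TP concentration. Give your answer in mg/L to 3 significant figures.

1.12 mg/L

Outflow Q = 3.35 m³/s × 3.156e+07 s/yr = 1.057e+08 m³/yr.
Steady-state CSTR mass balance: W = Q·C + k·V·C, so C = W/(Q + kV).
Q + kV = 1.057e+08 + 6.0·3.55e+06 = 1.27e+08 m³/yr.
C = 142000/1.27e+08 = 0.001118 kg/m³ = 1.118 mg/L.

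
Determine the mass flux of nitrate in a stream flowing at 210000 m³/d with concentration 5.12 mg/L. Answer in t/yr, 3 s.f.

393 t/yr

210000 m³/d = 2.431 m³/s.
Mass flux = Q·C = 2.431 m³/s × 5.12 g/m³ = 12.44 g/s.
= 12.44 g/s × 31.56 = 392.7 t/yr.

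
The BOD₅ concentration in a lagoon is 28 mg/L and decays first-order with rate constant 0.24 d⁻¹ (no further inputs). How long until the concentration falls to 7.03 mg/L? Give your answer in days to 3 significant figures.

t = ln(C₀/C)/k = ln(28/7.03)/0.24 = 1.382/0.24 = 5.758 d.

5.76 d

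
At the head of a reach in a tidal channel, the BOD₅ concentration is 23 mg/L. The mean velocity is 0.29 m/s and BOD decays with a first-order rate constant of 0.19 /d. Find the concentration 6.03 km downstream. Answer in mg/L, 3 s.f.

Travel time t = 6.03 km / 0.29 m/s = 6030/0.29 = 2.079e+04 s = 0.2407 d.
First-order decay: C = 23·exp(−0.19·0.2407) = 23·0.9553 = 21.97 mg/L.

22.0 mg/L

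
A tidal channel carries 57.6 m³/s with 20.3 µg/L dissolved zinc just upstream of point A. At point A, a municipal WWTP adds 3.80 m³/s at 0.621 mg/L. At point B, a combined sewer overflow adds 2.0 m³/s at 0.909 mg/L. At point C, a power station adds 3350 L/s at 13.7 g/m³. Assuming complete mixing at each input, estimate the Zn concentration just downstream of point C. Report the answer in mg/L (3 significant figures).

20.3 µg/L = 0.0203 mg/L.
After input A: C = (57.6·0.0203 + 3.8·0.621) / 61.4 = 0.05748 mg/L.
After input B: C = (61.4·0.05748 + 2·0.909) / 63.4 = 0.08434 mg/L.
3350 L/s = 3.35 m³/s.
After input C: C = (63.4·0.08434 + 3.35·13.7) / 66.75 = 0.7677 mg/L.

0.768 mg/L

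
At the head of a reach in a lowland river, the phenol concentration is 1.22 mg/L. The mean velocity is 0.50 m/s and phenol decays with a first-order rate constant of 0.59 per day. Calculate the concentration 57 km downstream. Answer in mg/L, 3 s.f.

0.560 mg/L

Travel time t = 57 km / 0.50 m/s = 5.7e+04/0.50 = 1.14e+05 s = 1.319 d.
First-order decay: C = 1.22·exp(−0.59·1.319) = 1.22·0.4591 = 0.5601 mg/L.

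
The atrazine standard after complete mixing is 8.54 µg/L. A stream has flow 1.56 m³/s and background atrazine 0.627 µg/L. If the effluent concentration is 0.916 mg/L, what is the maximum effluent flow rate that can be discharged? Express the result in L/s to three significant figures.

0.627 µg/L = 0.000627 mg/L.
8.54 µg/L = 0.00854 mg/L.
Mass balance at complete mixing: C_std·(Q_w + Q_r) = Q_w·C_e + Q_r·C_b.
Rearranging, Q_w = Q_r·(C_std − C_b)/(C_e − C_std) = 1.56·(0.00854 − 0.000627) / (0.916 − 0.00854) = 0.0136 m³/s.
= 13.6 L/s.

13.6 L/s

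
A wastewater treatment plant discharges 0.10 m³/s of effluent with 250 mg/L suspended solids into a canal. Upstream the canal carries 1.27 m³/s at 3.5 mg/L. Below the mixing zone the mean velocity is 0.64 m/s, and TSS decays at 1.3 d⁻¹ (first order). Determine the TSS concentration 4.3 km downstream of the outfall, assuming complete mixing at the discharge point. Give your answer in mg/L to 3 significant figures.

After complete mixing, C₀ = (0.1·250 + 1.27·3.5) / 1.37 = 21.49 mg/L.
Travel time t = 4300 m / 0.64 m/s = 6719 s = 0.07776 d.
C = 21.49·exp(−1.3·0.07776) = 21.49·0.9038 = 19.43 mg/L.

19.4 mg/L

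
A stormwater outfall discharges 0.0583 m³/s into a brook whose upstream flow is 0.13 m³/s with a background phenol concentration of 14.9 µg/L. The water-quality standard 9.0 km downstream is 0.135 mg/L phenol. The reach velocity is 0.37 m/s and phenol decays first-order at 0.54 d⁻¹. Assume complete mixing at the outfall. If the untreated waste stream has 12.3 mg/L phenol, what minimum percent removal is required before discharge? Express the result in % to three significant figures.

96.1 %

14.9 µg/L = 0.0149 mg/L.
Travel time to the compliance point: t = 9000/0.37 = 2.432e+04 s = 0.2815 d; decay factor exp(−0.54·0.2815) = 0.859.
So the concentration just after mixing may be at most 0.135/0.859 = 0.1572 mg/L.
Mass balance: 0.1572·0.1883 = 0.0583·Cₑ + 0.13·0.0149.
Cₑ = (0.02959 − 0.001937) / 0.0583 = 0.4744 mg/L.
Required removal = 1 − 0.4744/12.3 = 96.14 %.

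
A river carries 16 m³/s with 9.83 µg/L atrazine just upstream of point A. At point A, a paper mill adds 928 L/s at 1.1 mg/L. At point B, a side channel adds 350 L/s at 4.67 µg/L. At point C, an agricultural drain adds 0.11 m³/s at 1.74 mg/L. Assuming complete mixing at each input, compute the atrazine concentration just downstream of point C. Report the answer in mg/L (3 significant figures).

9.83 µg/L = 0.00983 mg/L.
928 L/s = 0.928 m³/s.
After input A: C = (16·0.00983 + 0.928·1.1) / 16.93 = 0.06959 mg/L.
350 L/s = 0.35 m³/s.
4.67 µg/L = 0.00467 mg/L.
After input B: C = (16.93·0.06959 + 0.35·0.00467) / 17.28 = 0.06828 mg/L.
After input C: C = (17.28·0.06828 + 0.11·1.74) / 17.39 = 0.07885 mg/L.

0.0789 mg/L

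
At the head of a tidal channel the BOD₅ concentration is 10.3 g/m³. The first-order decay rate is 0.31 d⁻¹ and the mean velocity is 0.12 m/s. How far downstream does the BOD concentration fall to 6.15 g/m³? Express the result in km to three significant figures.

17.2 km

From C = C₀·e^(−kt), t = ln(C₀/C)/k = ln(10.3/6.15)/0.31 = 0.5157/0.31 = 1.664 d.
Distance = v·t = 0.12 m/s × 1.437e+05 s = 1.725e+04 m = 17.25 km.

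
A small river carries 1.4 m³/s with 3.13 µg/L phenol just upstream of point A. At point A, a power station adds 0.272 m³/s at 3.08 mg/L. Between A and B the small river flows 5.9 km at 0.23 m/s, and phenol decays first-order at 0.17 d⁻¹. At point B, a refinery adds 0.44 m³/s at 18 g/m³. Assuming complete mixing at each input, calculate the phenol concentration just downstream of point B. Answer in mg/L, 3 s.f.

4.13 mg/L

3.13 µg/L = 0.00313 mg/L.
After input A: C = (1.4·0.00313 + 0.272·3.08) / 1.672 = 0.5037 mg/L.
Over the 5.9 km reach to input B (t = 2.565e+04 s = 0.2969 d), decay gives C = 0.5037·exp(−0.17·0.2969) = 0.4789 mg/L.
After input B: C = (1.672·0.4789 + 0.44·18) / 2.112 = 4.129 mg/L.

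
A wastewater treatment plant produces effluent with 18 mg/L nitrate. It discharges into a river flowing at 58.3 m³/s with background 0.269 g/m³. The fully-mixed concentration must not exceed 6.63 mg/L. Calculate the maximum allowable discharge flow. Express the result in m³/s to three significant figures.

Mass balance at complete mixing: C_std·(Q_w + Q_r) = Q_w·C_e + Q_r·C_b.
Rearranging, Q_w = Q_r·(C_std − C_b)/(C_e − C_std) = 58.3·(6.63 − 0.269) / (18 − 6.63) = 32.62 m³/s.

32.6 m³/s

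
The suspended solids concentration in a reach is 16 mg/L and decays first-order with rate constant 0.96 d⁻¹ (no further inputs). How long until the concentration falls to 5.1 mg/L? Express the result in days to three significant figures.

1.19 d

t = ln(C₀/C)/k = ln(16/5.1)/0.96 = 1.143/0.96 = 1.191 d.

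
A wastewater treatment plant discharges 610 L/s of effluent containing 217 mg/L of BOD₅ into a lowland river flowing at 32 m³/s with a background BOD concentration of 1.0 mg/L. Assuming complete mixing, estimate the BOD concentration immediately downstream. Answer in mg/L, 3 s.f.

610 L/s = 0.61 m³/s.
By mass balance at complete mixing, C = (0.61·217 + 32·1) / (0.61 + 32) = 164.4/32.61 = 5.04 mg/L.

5.04 mg/L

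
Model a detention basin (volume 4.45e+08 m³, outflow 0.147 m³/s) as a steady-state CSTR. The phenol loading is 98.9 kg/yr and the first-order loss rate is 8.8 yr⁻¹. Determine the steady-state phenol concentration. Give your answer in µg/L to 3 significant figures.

0.0252 µg/L

Outflow Q = 0.147 m³/s × 3.156e+07 s/yr = 4.639e+06 m³/yr.
Steady-state CSTR mass balance: W = Q·C + k·V·C, so C = W/(Q + kV).
Q + kV = 4.639e+06 + 8.8·4.45e+08 = 3.921e+09 m³/yr.
C = 98.9/3.921e+09 = 2.523e-08 kg/m³ = 2.523e-05 mg/L = 0.02523 µg/L.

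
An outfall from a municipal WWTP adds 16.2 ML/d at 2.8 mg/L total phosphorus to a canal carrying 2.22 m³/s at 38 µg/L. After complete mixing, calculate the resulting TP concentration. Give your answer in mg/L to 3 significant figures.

16.2 ML/d = 0.1875 m³/s.
38 µg/L = 0.038 mg/L.
Flow-weighted mixing gives C = (0.1875·2.8 + 2.22·0.038) / (0.1875 + 2.22) = 0.6094/2.408 = 0.2531 mg/L.

0.253 mg/L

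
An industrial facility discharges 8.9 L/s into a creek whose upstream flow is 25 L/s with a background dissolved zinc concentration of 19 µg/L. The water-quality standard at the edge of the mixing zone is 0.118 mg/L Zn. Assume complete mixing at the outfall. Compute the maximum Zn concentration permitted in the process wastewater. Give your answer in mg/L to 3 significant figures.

8.9 L/s = 0.0089 m³/s.
25 L/s = 0.025 m³/s.
19 µg/L = 0.019 mg/L.
Mass balance: 0.118·0.0339 = 0.0089·Cₑ + 0.025·0.019.
Cₑ = (0.004 − 0.000475) / 0.0089 = 0.3961 mg/L.

0.396 mg/L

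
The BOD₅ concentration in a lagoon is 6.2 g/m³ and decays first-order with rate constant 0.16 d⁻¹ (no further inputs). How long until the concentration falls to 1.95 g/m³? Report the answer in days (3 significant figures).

t = ln(C₀/C)/k = ln(6.2/1.95)/0.16 = 1.157/0.16 = 7.229 d.

7.23 d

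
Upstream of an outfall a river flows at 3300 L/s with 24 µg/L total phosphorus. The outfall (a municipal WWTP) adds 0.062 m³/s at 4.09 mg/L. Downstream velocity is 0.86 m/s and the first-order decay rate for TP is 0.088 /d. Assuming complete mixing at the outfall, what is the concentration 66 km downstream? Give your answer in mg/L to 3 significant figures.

0.0915 mg/L

3300 L/s = 3.3 m³/s.
24 µg/L = 0.024 mg/L.
After complete mixing, C₀ = (0.062·4.09 + 3.3·0.024) / 3.362 = 0.09898 mg/L.
Travel time t = 6.6e+04 m / 0.86 m/s = 7.674e+04 s = 0.8882 d.
C = 0.09898·exp(−0.088·0.8882) = 0.09898·0.9248 = 0.09154 mg/L.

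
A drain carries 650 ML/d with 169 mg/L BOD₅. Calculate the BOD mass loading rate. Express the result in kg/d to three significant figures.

110000 kg/d

650 ML/d = 7.523 m³/s.
Mass flux = Q·C = 7.523 m³/s × 169 g/m³ = 1271 g/s.
= 1271 g/s × 86.4 = 1.098e+05 kg/d.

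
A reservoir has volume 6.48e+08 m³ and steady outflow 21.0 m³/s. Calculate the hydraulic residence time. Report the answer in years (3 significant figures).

Q = 21.0 m³/s × 3.156e+07 s/yr = 6.627e+08 m³/yr.
Hydraulic residence time τ = V/Q = 6.48e+08/6.627e+08 = 0.9778 yr.

0.978 yr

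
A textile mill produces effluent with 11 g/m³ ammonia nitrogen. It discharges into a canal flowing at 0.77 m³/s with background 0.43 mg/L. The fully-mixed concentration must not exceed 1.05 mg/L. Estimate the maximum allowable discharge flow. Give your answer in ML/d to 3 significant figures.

4.15 ML/d

Mass balance at complete mixing: C_std·(Q_w + Q_r) = Q_w·C_e + Q_r·C_b.
Rearranging, Q_w = Q_r·(C_std − C_b)/(C_e − C_std) = 0.77·(1.05 − 0.43) / (11 − 1.05) = 0.04798 m³/s.
= 4.145 ML/d.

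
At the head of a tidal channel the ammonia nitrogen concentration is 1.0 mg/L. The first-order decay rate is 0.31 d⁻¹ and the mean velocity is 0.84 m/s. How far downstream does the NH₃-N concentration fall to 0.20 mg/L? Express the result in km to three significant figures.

377 km

From C = C₀·e^(−kt), t = ln(C₀/C)/k = ln(1.0/0.20)/0.31 = 1.609/0.31 = 5.192 d.
Distance = v·t = 0.84 m/s × 4.486e+05 s = 3.768e+05 m = 376.8 km.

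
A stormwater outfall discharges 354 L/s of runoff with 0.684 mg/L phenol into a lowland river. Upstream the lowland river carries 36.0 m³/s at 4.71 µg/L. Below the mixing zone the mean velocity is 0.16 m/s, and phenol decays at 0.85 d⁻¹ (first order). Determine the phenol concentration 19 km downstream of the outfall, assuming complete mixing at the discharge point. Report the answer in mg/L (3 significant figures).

0.00352 mg/L

354 L/s = 0.354 m³/s.
4.71 µg/L = 0.00471 mg/L.
After complete mixing, C₀ = (0.354·0.684 + 36·0.00471) / 36.35 = 0.01132 mg/L.
Travel time t = 1.9e+04 m / 0.16 m/s = 1.188e+05 s = 1.374 d.
C = 0.01132·exp(−0.85·1.374) = 0.01132·0.3109 = 0.003521 mg/L.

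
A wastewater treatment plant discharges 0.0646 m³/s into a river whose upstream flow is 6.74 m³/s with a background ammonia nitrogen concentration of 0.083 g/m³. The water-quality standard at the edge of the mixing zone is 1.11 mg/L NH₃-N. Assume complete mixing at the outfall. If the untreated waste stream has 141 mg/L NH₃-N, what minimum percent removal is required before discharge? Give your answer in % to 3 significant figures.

Mass balance: 1.11·6.805 = 0.0646·Cₑ + 6.74·0.083.
Cₑ = (7.553 − 0.5594) / 0.0646 = 108.3 mg/L.
Required removal = 1 − 108.3/141 = 23.22 %.

23.2 %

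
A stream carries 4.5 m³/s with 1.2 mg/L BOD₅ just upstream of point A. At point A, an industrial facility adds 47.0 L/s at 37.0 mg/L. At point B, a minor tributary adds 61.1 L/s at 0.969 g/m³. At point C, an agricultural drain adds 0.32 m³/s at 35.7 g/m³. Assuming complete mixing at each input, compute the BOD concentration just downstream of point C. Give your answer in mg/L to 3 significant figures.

3.78 mg/L

47.0 L/s = 0.047 m³/s.
After input A: C = (4.5·1.2 + 0.047·37) / 4.547 = 1.57 mg/L.
61.1 L/s = 0.0611 m³/s.
After input B: C = (4.547·1.57 + 0.0611·0.969) / 4.608 = 1.562 mg/L.
After input C: C = (4.608·1.562 + 0.32·35.7) / 4.928 = 3.779 mg/L.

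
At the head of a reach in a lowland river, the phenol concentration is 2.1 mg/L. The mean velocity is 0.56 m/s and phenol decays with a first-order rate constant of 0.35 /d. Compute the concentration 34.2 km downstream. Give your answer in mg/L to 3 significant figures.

Travel time t = 34.2 km / 0.56 m/s = 3.42e+04/0.56 = 6.107e+04 s = 0.7068 d.
First-order decay: C = 2.1·exp(−0.35·0.7068) = 2.1·0.7808 = 1.64 mg/L.

1.64 mg/L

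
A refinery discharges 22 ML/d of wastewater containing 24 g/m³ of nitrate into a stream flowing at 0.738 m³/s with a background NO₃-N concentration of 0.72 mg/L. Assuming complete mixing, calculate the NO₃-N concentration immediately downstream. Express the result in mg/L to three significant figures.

6.69 mg/L

22 ML/d = 0.2546 m³/s.
Flow-weighted mixing gives C = (0.2546·24 + 0.738·0.72) / (0.2546 + 0.738) = 6.642/0.9926 = 6.692 mg/L.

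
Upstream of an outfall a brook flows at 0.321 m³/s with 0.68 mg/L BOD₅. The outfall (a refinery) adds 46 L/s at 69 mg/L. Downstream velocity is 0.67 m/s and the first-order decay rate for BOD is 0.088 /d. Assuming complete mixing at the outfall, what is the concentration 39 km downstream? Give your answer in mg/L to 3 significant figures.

46 L/s = 0.046 m³/s.
After complete mixing, C₀ = (0.046·69 + 0.321·0.68) / 0.367 = 9.243 mg/L.
Travel time t = 3.9e+04 m / 0.67 m/s = 5.821e+04 s = 0.6737 d.
C = 9.243·exp(−0.088·0.6737) = 9.243·0.9424 = 8.711 mg/L.

8.71 mg/L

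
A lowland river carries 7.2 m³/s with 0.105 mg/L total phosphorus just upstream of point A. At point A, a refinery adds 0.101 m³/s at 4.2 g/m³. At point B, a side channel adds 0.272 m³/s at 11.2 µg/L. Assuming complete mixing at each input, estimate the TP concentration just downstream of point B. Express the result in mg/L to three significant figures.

After input A: C = (7.2·0.105 + 0.101·4.2) / 7.301 = 0.1616 mg/L.
11.2 µg/L = 0.0112 mg/L.
After input B: C = (7.301·0.1616 + 0.272·0.0112) / 7.573 = 0.1562 mg/L.

0.156 mg/L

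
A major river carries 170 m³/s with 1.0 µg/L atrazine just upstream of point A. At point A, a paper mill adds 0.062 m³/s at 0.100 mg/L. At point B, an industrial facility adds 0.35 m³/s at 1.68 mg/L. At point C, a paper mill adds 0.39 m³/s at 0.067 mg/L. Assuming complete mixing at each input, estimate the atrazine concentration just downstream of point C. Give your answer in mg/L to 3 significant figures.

0.00463 mg/L

1.0 µg/L = 0.001 mg/L.
After input A: C = (170·0.001 + 0.062·0.1) / 170.1 = 0.001036 mg/L.
After input B: C = (170.1·0.001036 + 0.35·1.68) / 170.4 = 0.004484 mg/L.
After input C: C = (170.4·0.004484 + 0.39·0.067) / 170.8 = 0.004627 mg/L.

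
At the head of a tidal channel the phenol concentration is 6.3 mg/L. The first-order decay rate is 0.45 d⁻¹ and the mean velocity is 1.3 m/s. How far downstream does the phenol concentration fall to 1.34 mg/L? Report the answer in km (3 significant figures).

From C = C₀·e^(−kt), t = ln(C₀/C)/k = ln(6.3/1.34)/0.45 = 1.548/0.45 = 3.44 d.
Distance = v·t = 1.3 m/s × 2.972e+05 s = 3.864e+05 m = 386.4 km.

386 km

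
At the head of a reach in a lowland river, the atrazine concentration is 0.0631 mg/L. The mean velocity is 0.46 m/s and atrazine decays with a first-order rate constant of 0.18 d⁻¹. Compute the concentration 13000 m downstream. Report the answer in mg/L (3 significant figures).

0.0595 mg/L

Travel time t = 13000 m / 0.46 m/s = 1.3e+04/0.46 = 2.826e+04 s = 0.3271 d.
First-order decay: C = 0.0631·exp(−0.18·0.3271) = 0.0631·0.9428 = 0.05949 mg/L.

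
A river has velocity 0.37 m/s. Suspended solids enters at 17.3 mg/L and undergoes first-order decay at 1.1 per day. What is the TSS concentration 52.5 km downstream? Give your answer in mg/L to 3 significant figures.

Travel time t = 52.5 km / 0.37 m/s = 5.25e+04/0.37 = 1.419e+05 s = 1.642 d.
First-order decay: C = 17.3·exp(−1.1·1.642) = 17.3·0.1642 = 2.841 mg/L.

2.84 mg/L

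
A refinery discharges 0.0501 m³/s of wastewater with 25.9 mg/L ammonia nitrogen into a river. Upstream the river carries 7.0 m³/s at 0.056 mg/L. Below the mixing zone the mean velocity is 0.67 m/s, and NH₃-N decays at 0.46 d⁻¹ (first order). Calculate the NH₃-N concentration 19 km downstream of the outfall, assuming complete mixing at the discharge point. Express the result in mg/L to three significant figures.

0.206 mg/L

After complete mixing, C₀ = (0.0501·25.9 + 7·0.056) / 7.05 = 0.2397 mg/L.
Travel time t = 1.9e+04 m / 0.67 m/s = 2.836e+04 s = 0.3282 d.
C = 0.2397·exp(−0.46·0.3282) = 0.2397·0.8599 = 0.2061 mg/L.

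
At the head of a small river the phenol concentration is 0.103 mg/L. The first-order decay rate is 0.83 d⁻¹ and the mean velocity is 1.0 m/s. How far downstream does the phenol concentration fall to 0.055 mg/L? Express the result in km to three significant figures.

From C = C₀·e^(−kt), t = ln(C₀/C)/k = ln(0.103/0.055)/0.83 = 0.6274/0.83 = 0.7559 d.
Distance = v·t = 1.0 m/s × 6.531e+04 s = 6.531e+04 m = 65.31 km.

65.3 km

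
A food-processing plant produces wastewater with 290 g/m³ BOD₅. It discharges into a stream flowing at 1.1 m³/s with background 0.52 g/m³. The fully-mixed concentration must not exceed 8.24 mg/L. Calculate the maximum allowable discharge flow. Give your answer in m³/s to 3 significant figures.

Mass balance at complete mixing: C_std·(Q_w + Q_r) = Q_w·C_e + Q_r·C_b.
Rearranging, Q_w = Q_r·(C_std − C_b)/(C_e − C_std) = 1.1·(8.24 − 0.52) / (290 − 8.24) = 0.03014 m³/s.

0.0301 m³/s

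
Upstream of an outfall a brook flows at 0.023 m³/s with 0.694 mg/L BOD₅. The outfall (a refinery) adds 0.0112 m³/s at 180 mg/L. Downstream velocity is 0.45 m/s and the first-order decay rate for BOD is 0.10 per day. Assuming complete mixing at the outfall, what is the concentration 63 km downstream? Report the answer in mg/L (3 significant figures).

50.5 mg/L

After complete mixing, C₀ = (0.0112·180 + 0.023·0.694) / 0.0342 = 59.41 mg/L.
Travel time t = 6.3e+04 m / 0.45 m/s = 1.4e+05 s = 1.62 d.
C = 59.41·exp(−0.10·1.62) = 59.41·0.8504 = 50.53 mg/L.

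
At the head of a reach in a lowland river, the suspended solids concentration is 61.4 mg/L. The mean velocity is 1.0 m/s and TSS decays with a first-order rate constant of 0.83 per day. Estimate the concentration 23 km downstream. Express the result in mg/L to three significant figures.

49.2 mg/L

Travel time t = 23 km / 1.0 m/s = 2.3e+04/1.0 = 2.3e+04 s = 0.2662 d.
First-order decay: C = 61.4·exp(−0.83·0.2662) = 61.4·0.8018 = 49.23 mg/L.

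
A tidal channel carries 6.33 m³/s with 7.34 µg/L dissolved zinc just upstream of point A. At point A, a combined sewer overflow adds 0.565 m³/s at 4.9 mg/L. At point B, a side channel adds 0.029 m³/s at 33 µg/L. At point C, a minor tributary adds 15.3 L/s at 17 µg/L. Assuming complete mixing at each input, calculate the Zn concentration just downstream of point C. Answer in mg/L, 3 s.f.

0.406 mg/L

7.34 µg/L = 0.00734 mg/L.
After input A: C = (6.33·0.00734 + 0.565·4.9) / 6.895 = 0.4083 mg/L.
33 µg/L = 0.033 mg/L.
After input B: C = (6.895·0.4083 + 0.029·0.033) / 6.924 = 0.4067 mg/L.
15.3 L/s = 0.0153 m³/s.
17 µg/L = 0.017 mg/L.
After input C: C = (6.924·0.4067 + 0.0153·0.017) / 6.939 = 0.4058 mg/L.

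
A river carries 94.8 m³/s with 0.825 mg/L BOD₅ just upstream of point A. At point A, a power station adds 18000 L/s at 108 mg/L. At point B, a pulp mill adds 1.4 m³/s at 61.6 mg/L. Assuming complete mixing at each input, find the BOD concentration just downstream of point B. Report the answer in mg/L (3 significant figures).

18.5 mg/L

18000 L/s = 18 m³/s.
After input A: C = (94.8·0.825 + 18·108) / 112.8 = 17.93 mg/L.
After input B: C = (112.8·17.93 + 1.4·61.6) / 114.2 = 18.46 mg/L.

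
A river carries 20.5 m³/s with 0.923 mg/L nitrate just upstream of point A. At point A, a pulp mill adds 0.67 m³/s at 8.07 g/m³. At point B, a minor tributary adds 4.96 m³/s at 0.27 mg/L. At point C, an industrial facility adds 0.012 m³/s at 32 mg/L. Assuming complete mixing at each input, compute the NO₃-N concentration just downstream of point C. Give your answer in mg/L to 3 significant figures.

0.997 mg/L

After input A: C = (20.5·0.923 + 0.67·8.07) / 21.17 = 1.149 mg/L.
After input B: C = (21.17·1.149 + 4.96·0.27) / 26.13 = 0.9823 mg/L.
After input C: C = (26.13·0.9823 + 0.012·32) / 26.14 = 0.9965 mg/L.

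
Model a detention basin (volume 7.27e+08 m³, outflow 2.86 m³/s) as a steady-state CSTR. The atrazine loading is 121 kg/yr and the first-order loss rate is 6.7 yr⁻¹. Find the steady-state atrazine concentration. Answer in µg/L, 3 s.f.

Outflow Q = 2.86 m³/s × 3.156e+07 s/yr = 9.025e+07 m³/yr.
Steady-state CSTR mass balance: W = Q·C + k·V·C, so C = W/(Q + kV).
Q + kV = 9.025e+07 + 6.7·7.27e+08 = 4.961e+09 m³/yr.
C = 121/4.961e+09 = 2.439e-08 kg/m³ = 2.439e-05 mg/L = 0.02439 µg/L.

0.0244 µg/L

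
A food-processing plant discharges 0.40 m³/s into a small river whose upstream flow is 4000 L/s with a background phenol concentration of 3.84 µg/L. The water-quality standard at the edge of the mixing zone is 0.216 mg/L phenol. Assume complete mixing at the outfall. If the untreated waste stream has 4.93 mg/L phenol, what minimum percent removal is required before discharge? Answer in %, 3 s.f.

52.6 %

4000 L/s = 4 m³/s.
3.84 µg/L = 0.00384 mg/L.
Mass balance: 0.216·4.4 = 0.4·Cₑ + 4·0.00384.
Cₑ = (0.9504 − 0.01536) / 0.4 = 2.338 mg/L.
Required removal = 1 − 2.338/4.93 = 52.58 %.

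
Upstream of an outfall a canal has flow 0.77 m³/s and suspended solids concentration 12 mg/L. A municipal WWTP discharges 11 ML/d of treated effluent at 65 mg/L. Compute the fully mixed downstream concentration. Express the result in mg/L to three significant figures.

19.5 mg/L

11 ML/d = 0.1273 m³/s.
By mass balance at complete mixing, C = (0.1273·65 + 0.77·12) / (0.1273 + 0.77) = 17.52/0.8973 = 19.52 mg/L.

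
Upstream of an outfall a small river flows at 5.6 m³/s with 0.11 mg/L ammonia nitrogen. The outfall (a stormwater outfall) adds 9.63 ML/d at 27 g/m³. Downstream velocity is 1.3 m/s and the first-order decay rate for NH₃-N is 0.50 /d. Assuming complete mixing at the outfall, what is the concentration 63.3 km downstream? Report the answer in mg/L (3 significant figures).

0.479 mg/L

9.63 ML/d = 0.1115 m³/s.
After complete mixing, C₀ = (0.1115·27 + 5.6·0.11) / 5.711 = 0.6348 mg/L.
Travel time t = 6.33e+04 m / 1.3 m/s = 4.869e+04 s = 0.5636 d.
C = 0.6348·exp(−0.50·0.5636) = 0.6348·0.7544 = 0.4789 mg/L.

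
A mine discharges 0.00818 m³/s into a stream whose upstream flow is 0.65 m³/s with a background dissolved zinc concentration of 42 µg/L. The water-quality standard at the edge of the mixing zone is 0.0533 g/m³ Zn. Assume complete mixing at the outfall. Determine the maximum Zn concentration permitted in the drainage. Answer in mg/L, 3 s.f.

42 µg/L = 0.042 mg/L.
Mass balance: 0.0533·0.6582 = 0.00818·Cₑ + 0.65·0.042.
Cₑ = (0.03508 − 0.0273) / 0.00818 = 0.9512 mg/L.

0.951 mg/L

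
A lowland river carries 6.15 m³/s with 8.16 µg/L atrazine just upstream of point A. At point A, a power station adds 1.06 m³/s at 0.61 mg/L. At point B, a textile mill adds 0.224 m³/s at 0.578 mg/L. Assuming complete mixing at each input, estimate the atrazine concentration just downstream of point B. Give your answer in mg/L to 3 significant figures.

8.16 µg/L = 0.00816 mg/L.
After input A: C = (6.15·0.00816 + 1.06·0.61) / 7.21 = 0.09664 mg/L.
After input B: C = (7.21·0.09664 + 0.224·0.578) / 7.434 = 0.1111 mg/L.

0.111 mg/L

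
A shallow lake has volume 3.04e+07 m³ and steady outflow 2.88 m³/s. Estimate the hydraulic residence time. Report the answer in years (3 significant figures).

0.334 yr

Q = 2.88 m³/s × 3.156e+07 s/yr = 9.089e+07 m³/yr.
Hydraulic residence time τ = V/Q = 3.04e+07/9.089e+07 = 0.3345 yr.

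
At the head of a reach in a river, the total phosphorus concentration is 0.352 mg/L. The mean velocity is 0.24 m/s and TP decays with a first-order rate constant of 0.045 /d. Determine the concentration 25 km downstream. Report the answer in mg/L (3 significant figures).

0.333 mg/L

Travel time t = 25 km / 0.24 m/s = 2.5e+04/0.24 = 1.042e+05 s = 1.206 d.
First-order decay: C = 0.352·exp(−0.045·1.206) = 0.352·0.9472 = 0.3334 mg/L.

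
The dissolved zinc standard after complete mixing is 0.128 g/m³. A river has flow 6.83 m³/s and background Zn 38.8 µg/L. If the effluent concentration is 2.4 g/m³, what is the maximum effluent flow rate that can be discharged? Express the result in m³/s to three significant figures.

0.268 m³/s

38.8 µg/L = 0.0388 mg/L.
Mass balance at complete mixing: C_std·(Q_w + Q_r) = Q_w·C_e + Q_r·C_b.
Rearranging, Q_w = Q_r·(C_std − C_b)/(C_e − C_std) = 6.83·(0.128 − 0.0388) / (2.4 − 0.128) = 0.2681 m³/s.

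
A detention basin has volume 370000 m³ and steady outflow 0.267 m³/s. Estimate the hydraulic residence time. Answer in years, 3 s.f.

Q = 0.267 m³/s × 3.156e+07 s/yr = 8.426e+06 m³/yr.
Hydraulic residence time τ = V/Q = 370000/8.426e+06 = 0.04391 yr.

0.0439 yr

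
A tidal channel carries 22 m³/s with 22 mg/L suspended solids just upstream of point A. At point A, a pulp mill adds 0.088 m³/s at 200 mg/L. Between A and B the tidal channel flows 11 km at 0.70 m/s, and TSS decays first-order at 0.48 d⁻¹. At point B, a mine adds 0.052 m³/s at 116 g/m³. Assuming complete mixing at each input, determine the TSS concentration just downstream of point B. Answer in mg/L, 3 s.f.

After input A: C = (22·22 + 0.088·200) / 22.09 = 22.71 mg/L.
Over the 11 km reach to input B (t = 1.571e+04 s = 0.1819 d), decay gives C = 22.71·exp(−0.48·0.1819) = 20.81 mg/L.
After input B: C = (22.09·20.81 + 0.052·116) / 22.14 = 21.03 mg/L.

21.0 mg/L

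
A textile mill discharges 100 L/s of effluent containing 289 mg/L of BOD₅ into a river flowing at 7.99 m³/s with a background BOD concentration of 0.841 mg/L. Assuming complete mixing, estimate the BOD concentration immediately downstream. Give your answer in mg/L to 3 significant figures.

100 L/s = 0.1 m³/s.
Conservation of mass across the mixing zone: C = (0.1·289 + 7.99·0.841) / (0.1 + 7.99) = 35.62/8.09 = 4.403 mg/L.

4.40 mg/L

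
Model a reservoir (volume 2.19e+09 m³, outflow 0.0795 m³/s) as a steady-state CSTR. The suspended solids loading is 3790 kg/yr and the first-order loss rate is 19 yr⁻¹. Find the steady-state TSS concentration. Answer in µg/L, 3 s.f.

Outflow Q = 0.0795 m³/s × 3.156e+07 s/yr = 2.509e+06 m³/yr.
Steady-state CSTR mass balance: W = Q·C + k·V·C, so C = W/(Q + kV).
Q + kV = 2.509e+06 + 19·2.19e+09 = 4.161e+10 m³/yr.
C = 3790/4.161e+10 = 9.108e-08 kg/m³ = 9.108e-05 mg/L = 0.09108 µg/L.

0.0911 µg/L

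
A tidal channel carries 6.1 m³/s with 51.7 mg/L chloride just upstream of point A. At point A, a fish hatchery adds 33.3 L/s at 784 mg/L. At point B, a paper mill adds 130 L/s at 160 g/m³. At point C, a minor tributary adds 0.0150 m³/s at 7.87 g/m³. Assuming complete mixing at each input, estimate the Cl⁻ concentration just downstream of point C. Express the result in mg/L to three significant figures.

57.7 mg/L

33.3 L/s = 0.0333 m³/s.
After input A: C = (6.1·51.7 + 0.0333·784) / 6.133 = 55.68 mg/L.
130 L/s = 0.13 m³/s.
After input B: C = (6.133·55.68 + 0.13·160) / 6.263 = 57.84 mg/L.
After input C: C = (6.263·57.84 + 0.015·7.87) / 6.278 = 57.72 mg/L.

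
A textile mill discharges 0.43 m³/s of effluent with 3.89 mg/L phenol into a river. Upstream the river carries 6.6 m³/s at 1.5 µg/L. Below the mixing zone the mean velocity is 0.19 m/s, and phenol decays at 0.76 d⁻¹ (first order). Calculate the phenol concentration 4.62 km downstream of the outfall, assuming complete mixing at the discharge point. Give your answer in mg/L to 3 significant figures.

1.5 µg/L = 0.0015 mg/L.
After complete mixing, C₀ = (0.43·3.89 + 6.6·0.0015) / 7.03 = 0.2393 mg/L.
Travel time t = 4620 m / 0.19 m/s = 2.432e+04 s = 0.2814 d.
C = 0.2393·exp(−0.76·0.2814) = 0.2393·0.8074 = 0.1933 mg/L.

0.193 mg/L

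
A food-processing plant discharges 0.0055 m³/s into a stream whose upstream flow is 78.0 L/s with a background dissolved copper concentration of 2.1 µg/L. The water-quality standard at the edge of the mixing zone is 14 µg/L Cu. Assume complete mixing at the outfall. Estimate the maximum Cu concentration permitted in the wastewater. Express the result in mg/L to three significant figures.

78.0 L/s = 0.078 m³/s.
2.1 µg/L = 0.0021 mg/L.
14 µg/L = 0.014 mg/L.
Mass balance: 0.014·0.0835 = 0.0055·Cₑ + 0.078·0.0021.
Cₑ = (0.001169 − 0.0001638) / 0.0055 = 0.1828 mg/L.

0.183 mg/L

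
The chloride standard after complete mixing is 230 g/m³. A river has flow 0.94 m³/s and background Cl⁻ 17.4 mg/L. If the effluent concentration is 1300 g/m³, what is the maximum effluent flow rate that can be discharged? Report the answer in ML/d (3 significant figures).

Mass balance at complete mixing: C_std·(Q_w + Q_r) = Q_w·C_e + Q_r·C_b.
Rearranging, Q_w = Q_r·(C_std − C_b)/(C_e − C_std) = 0.94·(230 − 17.4) / (1300 − 230) = 0.1868 m³/s.
= 16.14 ML/d.

16.1 ML/d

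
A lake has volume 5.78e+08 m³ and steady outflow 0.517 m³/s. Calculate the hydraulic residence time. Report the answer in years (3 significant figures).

35.4 yr

Q = 0.517 m³/s × 3.156e+07 s/yr = 1.632e+07 m³/yr.
Hydraulic residence time τ = V/Q = 5.78e+08/1.632e+07 = 35.43 yr.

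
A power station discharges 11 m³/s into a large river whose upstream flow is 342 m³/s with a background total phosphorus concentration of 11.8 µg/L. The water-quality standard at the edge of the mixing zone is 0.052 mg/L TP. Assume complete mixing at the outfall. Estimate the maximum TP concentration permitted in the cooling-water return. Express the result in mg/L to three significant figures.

1.30 mg/L

11.8 µg/L = 0.0118 mg/L.
Mass balance: 0.052·353 = 11·Cₑ + 342·0.0118.
Cₑ = (18.36 − 4.036) / 11 = 1.302 mg/L.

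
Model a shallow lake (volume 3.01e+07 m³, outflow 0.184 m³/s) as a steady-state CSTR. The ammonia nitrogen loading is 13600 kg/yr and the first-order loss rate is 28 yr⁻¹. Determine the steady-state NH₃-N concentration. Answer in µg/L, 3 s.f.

16.0 µg/L

Outflow Q = 0.184 m³/s × 3.156e+07 s/yr = 5.807e+06 m³/yr.
Steady-state CSTR mass balance: W = Q·C + k·V·C, so C = W/(Q + kV).
Q + kV = 5.807e+06 + 28·3.01e+07 = 8.486e+08 m³/yr.
C = 13600/8.486e+08 = 1.603e-05 kg/m³ = 0.01603 mg/L = 16.03 µg/L.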